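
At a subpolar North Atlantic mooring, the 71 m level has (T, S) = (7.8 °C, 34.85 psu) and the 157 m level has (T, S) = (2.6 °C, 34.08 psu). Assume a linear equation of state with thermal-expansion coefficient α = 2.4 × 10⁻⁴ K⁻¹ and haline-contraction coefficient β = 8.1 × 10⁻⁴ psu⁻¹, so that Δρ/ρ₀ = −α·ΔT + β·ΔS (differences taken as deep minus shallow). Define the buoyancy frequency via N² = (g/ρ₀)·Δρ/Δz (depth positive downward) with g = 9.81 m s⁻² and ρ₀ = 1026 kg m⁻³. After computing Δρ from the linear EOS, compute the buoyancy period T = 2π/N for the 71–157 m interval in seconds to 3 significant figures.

ΔT = -5.2 K, ΔS = -0.77 psu (deep − shallow).
Δρ/ρ₀ = −αΔT + βΔS = 1.248 × 10⁻³ − 6.237 × 10⁻⁴ = 6.243 × 10⁻⁴, so Δρ ≈ 0.6405 kg m⁻³.
N² = (g/ρ₀)·Δρ/Δz = g·(Δρ/ρ₀)/Δz = 9.81 × 6.243 × 10⁻⁴ / 86 = 7.1214 × 10⁻⁵ s⁻².
N = √(7.1214 × 10⁻⁵) = 8.4388 × 10⁻³ rad s⁻¹ → T = 2π/N = 744.56 s ≈ 745 s.

745 s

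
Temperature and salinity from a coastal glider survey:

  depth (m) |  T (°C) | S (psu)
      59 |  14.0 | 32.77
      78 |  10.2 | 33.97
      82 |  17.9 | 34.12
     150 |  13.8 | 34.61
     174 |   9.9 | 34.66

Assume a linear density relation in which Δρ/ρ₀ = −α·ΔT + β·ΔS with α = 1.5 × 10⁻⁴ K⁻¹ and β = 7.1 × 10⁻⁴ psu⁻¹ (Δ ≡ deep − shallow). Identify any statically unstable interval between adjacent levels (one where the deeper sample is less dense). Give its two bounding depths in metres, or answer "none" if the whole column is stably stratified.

78–82 m

Evaluate Δρ/ρ₀ = −αΔT + βΔS across each adjacent pair:
  59–78 m: −αΔT+βΔS = −(1.5 × 10⁻⁴)(-3.8)+(7.1 × 10⁻⁴)(+1.20) = 1.4 × 10⁻³ → stable
  78–82 m: −αΔT+βΔS = −(1.5 × 10⁻⁴)(+7.7)+(7.1 × 10⁻⁴)(+0.15) = -1.0 × 10⁻³ → UNSTABLE
  82–150 m: −αΔT+βΔS = −(1.5 × 10⁻⁴)(-4.1)+(7.1 × 10⁻⁴)(+0.49) = 9.6 × 10⁻⁴ → stable
  150–174 m: −αΔT+βΔS = −(1.5 × 10⁻⁴)(-3.9)+(7.1 × 10⁻⁴)(+0.05) = 6.2 × 10⁻⁴ → stable
The 78–82 m interval has Δρ < 0: lighter water underlies denser water.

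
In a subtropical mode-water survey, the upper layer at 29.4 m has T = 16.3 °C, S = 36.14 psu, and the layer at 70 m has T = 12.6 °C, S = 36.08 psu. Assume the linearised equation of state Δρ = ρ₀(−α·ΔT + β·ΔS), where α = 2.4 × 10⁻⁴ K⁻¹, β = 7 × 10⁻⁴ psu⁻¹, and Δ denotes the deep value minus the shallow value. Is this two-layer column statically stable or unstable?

stable

ΔT = 12.6 − 16.3 = -3.7 K and ΔS = 36.08 − 36.14 = -0.06 psu (deep − shallow).
−αΔT = 8.88 × 10⁻⁴; βΔS = -4.20 × 10⁻⁵; sum Δρ/ρ₀ = 8.46 × 10⁻⁴.
Δρ/ρ₀ > 0, so Δρ > 0: deeper water is denser → statically stable.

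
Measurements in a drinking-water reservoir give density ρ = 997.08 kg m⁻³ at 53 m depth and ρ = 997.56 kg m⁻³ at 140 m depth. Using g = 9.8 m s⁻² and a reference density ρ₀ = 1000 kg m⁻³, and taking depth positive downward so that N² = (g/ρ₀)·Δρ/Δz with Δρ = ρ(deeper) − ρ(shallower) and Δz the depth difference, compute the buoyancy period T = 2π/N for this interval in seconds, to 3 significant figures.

Δρ = 997.56 − 997.08 = 0.48 kg m⁻³ over Δz = 140 − 53 = 87 m.
N² = (9.8/1000) × (0.48/87) = 5.4069 × 10⁻⁵ s⁻².
N = √(5.4069 × 10⁻⁵) = 7.3532 × 10⁻³ rad s⁻¹, so T = 2π/N = 854.48 s ≈ 854 s.

854 s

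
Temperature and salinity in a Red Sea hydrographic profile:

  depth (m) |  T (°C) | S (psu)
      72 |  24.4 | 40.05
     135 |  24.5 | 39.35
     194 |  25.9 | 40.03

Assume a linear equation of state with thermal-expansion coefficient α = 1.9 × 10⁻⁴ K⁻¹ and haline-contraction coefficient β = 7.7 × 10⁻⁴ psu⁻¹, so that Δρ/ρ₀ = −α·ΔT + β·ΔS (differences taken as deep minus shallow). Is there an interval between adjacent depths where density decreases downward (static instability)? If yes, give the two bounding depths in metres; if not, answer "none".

Evaluate Δρ/ρ₀ = −αΔT + βΔS across each adjacent pair:
  72–135 m: −αΔT+βΔS = −(1.9 × 10⁻⁴)(+0.1)+(7.7 × 10⁻⁴)(-0.70) = -5.6 × 10⁻⁴ → UNSTABLE
  135–194 m: −αΔT+βΔS = −(1.9 × 10⁻⁴)(+1.4)+(7.7 × 10⁻⁴)(+0.68) = 2.6 × 10⁻⁴ → stable
The 72–135 m interval has Δρ < 0: lighter water underlies denser water.

72–135 m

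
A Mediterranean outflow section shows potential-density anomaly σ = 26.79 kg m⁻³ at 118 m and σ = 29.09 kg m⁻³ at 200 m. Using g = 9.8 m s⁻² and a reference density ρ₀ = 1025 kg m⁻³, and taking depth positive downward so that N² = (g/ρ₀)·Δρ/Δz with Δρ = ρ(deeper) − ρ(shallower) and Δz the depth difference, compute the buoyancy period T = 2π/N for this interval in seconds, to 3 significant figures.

384 s

Δρ = 1029.09 − 1026.79 = 2.30 kg m⁻³ over Δz = 200 − 118 = 82 m.
N² = (9.8/1025) × (2.30/82) = 2.6817 × 10⁻⁴ s⁻².
N = √(2.6817 × 10⁻⁴) = 0.016376 rad s⁻¹, so T = 2π/N = 383.68 s ≈ 384 s.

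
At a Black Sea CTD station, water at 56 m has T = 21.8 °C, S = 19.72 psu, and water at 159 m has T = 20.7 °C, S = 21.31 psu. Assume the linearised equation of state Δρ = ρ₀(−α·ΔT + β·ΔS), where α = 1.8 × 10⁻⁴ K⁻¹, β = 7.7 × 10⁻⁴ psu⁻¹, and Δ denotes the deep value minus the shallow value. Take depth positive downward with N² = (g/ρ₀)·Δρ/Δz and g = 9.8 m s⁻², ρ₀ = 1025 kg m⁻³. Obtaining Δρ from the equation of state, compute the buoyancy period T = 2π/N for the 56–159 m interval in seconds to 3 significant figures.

ΔT = -1.1 K, ΔS = +1.59 psu (deep − shallow).
Δρ/ρ₀ = −αΔT + βΔS = 1.98 × 10⁻⁴ + 1.2243 × 10⁻³ = 1.4223 × 10⁻³, so Δρ ≈ 1.458 kg m⁻³.
N² = (g/ρ₀)·Δρ/Δz = g·(Δρ/ρ₀)/Δz = 9.8 × 1.4223 × 10⁻³ / 103 = 1.3533 × 10⁻⁴ s⁻².
N = √(1.3533 × 10⁻⁴) = 0.011633 rad s⁻¹ → T = 2π/N = 540.12 s ≈ 540 s.

540 s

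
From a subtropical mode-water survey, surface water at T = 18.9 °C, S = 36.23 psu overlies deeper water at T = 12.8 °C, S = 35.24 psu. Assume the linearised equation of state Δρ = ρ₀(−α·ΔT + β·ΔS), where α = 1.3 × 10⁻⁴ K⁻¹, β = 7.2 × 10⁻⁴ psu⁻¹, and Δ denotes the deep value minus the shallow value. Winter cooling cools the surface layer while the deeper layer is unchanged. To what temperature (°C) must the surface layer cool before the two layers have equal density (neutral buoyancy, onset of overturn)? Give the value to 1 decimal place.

18.3 °C

Neutral buoyancy requires Δρ = 0, i.e. −α(T_deep − T_surf′) + β(S_deep − S_surf) = 0.
T_surf′ = T_deep − (β/α)·ΔS = 12.8 − (7.2 × 10⁻⁴/1.3 × 10⁻⁴)·(-0.99) = 18.283 °C.
Cooling required: 18.9 − (18.283) = 0.617 °C.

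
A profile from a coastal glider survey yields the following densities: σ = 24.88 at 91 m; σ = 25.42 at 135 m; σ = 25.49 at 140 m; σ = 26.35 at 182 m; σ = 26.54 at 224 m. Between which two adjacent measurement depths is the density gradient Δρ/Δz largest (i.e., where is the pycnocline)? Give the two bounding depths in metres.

Compute the density gradient over each adjacent pair:
  91–135 m: Δρ/Δz = 0.54/44 = 0.012 kg m⁻⁴
  135–140 m: Δρ/Δz = 0.07/5 = 0.014 kg m⁻⁴
  140–182 m: Δρ/Δz = 0.86/42 = 0.020 kg m⁻⁴
  182–224 m: Δρ/Δz = 0.19/42 = 4.5 × 10⁻³ kg m⁻⁴
The largest gradient is in the 140–182 m interval — the pycnocline.

140–182 m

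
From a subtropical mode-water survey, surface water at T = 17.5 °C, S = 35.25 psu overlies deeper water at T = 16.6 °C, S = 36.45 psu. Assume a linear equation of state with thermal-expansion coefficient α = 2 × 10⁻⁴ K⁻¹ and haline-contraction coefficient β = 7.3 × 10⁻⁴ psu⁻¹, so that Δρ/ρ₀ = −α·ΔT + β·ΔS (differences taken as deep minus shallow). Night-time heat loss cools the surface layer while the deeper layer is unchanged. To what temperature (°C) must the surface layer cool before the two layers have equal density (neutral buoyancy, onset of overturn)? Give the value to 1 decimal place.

Neutral buoyancy requires Δρ = 0, i.e. −α(T_deep − T_surf′) + β(S_deep − S_surf) = 0.
T_surf′ = T_deep − (β/α)·ΔS = 16.6 − (7.3 × 10⁻⁴/2 × 10⁻⁴)·(+1.20) = 12.220 °C.
Cooling required: 17.5 − (12.220) = 5.280 °C.

12.2 °C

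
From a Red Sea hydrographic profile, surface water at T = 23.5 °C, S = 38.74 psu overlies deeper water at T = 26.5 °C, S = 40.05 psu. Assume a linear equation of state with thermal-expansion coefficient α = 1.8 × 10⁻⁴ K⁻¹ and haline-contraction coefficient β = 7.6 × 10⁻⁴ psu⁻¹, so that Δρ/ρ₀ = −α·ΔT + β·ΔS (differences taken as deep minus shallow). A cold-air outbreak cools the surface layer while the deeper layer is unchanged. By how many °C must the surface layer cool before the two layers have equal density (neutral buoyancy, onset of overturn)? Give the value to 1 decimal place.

2.5 °C

Neutral buoyancy requires Δρ = 0, i.e. −α(T_deep − T_surf′) + β(S_deep − S_surf) = 0.
T_surf′ = T_deep − (β/α)·ΔS = 26.5 − (7.6 × 10⁻⁴/1.8 × 10⁻⁴)·(+1.31) = 20.969 °C.
Cooling required: 23.5 − (20.969) = 2.531 °C.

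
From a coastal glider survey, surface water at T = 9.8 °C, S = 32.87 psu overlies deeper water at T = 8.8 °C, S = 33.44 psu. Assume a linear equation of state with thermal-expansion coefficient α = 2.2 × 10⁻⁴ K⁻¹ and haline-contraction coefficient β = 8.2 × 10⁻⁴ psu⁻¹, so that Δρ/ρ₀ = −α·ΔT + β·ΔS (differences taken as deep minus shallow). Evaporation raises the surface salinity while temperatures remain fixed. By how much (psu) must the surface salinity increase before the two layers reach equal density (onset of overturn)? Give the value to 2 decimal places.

0.84 psu

Neutral buoyancy requires −α(T_deep − T_surf) + β(S_deep − S_surf′) = 0.
S_surf′ = S_deep − (α/β)·ΔT = 33.44 − (2.2 × 10⁻⁴/8.2 × 10⁻⁴)·(-1.0) = 33.7083 psu.
Increase required: 33.7083 − 32.87 = 0.8383 psu.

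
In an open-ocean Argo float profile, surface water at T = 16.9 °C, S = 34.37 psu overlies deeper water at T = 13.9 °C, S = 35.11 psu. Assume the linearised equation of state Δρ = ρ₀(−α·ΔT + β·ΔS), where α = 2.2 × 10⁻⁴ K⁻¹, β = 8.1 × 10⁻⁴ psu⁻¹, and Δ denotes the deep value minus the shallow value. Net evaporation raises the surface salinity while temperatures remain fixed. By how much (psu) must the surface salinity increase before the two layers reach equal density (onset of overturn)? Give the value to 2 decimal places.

1.55 psu

Neutral buoyancy requires −α(T_deep − T_surf) + β(S_deep − S_surf′) = 0.
S_surf′ = S_deep − (α/β)·ΔT = 35.11 − (2.2 × 10⁻⁴/8.1 × 10⁻⁴)·(-3.0) = 35.9248 psu.
Increase required: 35.9248 − 34.37 = 1.5548 psu.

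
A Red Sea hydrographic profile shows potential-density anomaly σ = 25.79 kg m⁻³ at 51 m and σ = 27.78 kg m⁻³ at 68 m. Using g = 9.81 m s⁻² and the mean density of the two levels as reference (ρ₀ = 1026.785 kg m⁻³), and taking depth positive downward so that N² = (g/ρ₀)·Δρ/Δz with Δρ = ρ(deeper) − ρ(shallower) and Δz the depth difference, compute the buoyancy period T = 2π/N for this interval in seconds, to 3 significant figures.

188 s

Δρ = 1027.78 − 1025.79 = 1.99 kg m⁻³ over Δz = 68 − 51 = 17 m.
N² = (9.81/1026.785) × (1.99/17) = 1.1184 × 10⁻³ s⁻².
N = √(1.1184 × 10⁻³) = 0.033442 rad s⁻¹, so T = 2π/N = 187.88 s ≈ 188 s.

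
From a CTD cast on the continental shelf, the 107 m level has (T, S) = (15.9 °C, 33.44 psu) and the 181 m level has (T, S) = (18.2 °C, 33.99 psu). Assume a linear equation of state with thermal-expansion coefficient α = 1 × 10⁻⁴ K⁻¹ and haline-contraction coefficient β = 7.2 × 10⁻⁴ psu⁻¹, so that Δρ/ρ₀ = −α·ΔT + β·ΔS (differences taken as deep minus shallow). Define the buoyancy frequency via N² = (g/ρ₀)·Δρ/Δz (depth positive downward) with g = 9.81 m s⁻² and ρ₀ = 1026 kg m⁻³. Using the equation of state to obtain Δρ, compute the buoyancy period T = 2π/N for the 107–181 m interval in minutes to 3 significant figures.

ΔT = +2.3 K, ΔS = +0.55 psu (deep − shallow).
Δρ/ρ₀ = −αΔT + βΔS = -2.30 × 10⁻⁴ + 3.96 × 10⁻⁴ = 1.66 × 10⁻⁴, so Δρ ≈ 0.1703 kg m⁻³.
N² = (g/ρ₀)·Δρ/Δz = g·(Δρ/ρ₀)/Δz = 9.81 × 1.66 × 10⁻⁴ / 74 = 2.2006 × 10⁻⁵ s⁻².
N = √(2.2006 × 10⁻⁵) = 4.6911 × 10⁻³ rad s⁻¹ → T = 2π/N = 1.3394 × 10³ s = 22.323 min ≈ 22.3 min.

22.3 min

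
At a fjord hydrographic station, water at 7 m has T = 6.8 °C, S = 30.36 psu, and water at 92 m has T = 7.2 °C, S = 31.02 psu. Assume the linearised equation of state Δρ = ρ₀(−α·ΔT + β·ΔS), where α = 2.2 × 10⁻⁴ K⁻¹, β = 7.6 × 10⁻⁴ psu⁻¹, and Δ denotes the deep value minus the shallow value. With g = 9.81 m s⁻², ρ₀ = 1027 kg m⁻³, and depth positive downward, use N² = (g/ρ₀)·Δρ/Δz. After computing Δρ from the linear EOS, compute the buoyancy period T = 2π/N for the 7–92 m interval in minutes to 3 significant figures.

15.2 min

ΔT = +0.4 K, ΔS = +0.66 psu (deep − shallow).
Δρ/ρ₀ = −αΔT + βΔS = -8.80 × 10⁻⁵ + 5.016 × 10⁻⁴ = 4.136 × 10⁻⁴, so Δρ ≈ 0.4248 kg m⁻³.
N² = (g/ρ₀)·Δρ/Δz = g·(Δρ/ρ₀)/Δz = 9.81 × 4.136 × 10⁻⁴ / 85 = 4.7734 × 10⁻⁵ s⁻².
N = √(4.7734 × 10⁻⁵) = 6.9090 × 10⁻³ rad s⁻¹ → T = 2π/N = 909.42 s = 15.157 min ≈ 15.2 min.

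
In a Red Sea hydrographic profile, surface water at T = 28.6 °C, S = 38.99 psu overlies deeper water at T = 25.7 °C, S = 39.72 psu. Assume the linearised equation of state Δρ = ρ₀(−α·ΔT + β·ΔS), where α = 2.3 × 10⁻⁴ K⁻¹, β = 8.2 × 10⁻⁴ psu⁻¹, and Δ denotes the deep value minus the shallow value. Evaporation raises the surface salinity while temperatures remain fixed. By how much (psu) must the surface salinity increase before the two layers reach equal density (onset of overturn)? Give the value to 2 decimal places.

1.54 psu

Neutral buoyancy requires −α(T_deep − T_surf) + β(S_deep − S_surf′) = 0.
S_surf′ = S_deep − (α/β)·ΔT = 39.72 − (2.3 × 10⁻⁴/8.2 × 10⁻⁴)·(-2.9) = 40.5334 psu.
Increase required: 40.5334 − 38.99 = 1.5434 psu.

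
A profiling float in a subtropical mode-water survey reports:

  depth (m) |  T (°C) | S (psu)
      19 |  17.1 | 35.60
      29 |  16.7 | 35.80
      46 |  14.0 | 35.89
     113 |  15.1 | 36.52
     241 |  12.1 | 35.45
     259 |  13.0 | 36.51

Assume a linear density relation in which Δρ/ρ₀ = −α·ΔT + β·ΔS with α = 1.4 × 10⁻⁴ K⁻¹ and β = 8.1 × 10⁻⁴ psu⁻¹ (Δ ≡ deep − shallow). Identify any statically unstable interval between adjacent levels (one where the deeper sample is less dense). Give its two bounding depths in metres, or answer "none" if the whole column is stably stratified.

113–241 m

Evaluate Δρ/ρ₀ = −αΔT + βΔS across each adjacent pair:
  19–29 m: −αΔT+βΔS = −(1.4 × 10⁻⁴)(-0.4)+(8.1 × 10⁻⁴)(+0.20) = 2.2 × 10⁻⁴ → stable
  29–46 m: −αΔT+βΔS = −(1.4 × 10⁻⁴)(-2.7)+(8.1 × 10⁻⁴)(+0.09) = 4.5 × 10⁻⁴ → stable
  46–113 m: −αΔT+βΔS = −(1.4 × 10⁻⁴)(+1.1)+(8.1 × 10⁻⁴)(+0.63) = 3.6 × 10⁻⁴ → stable
  113–241 m: −αΔT+βΔS = −(1.4 × 10⁻⁴)(-3.0)+(8.1 × 10⁻⁴)(-1.07) = -4.5 × 10⁻⁴ → UNSTABLE
  241–259 m: −αΔT+βΔS = −(1.4 × 10⁻⁴)(+0.9)+(8.1 × 10⁻⁴)(+1.06) = 7.3 × 10⁻⁴ → stable
The 113–241 m interval has Δρ < 0: lighter water underlies denser water.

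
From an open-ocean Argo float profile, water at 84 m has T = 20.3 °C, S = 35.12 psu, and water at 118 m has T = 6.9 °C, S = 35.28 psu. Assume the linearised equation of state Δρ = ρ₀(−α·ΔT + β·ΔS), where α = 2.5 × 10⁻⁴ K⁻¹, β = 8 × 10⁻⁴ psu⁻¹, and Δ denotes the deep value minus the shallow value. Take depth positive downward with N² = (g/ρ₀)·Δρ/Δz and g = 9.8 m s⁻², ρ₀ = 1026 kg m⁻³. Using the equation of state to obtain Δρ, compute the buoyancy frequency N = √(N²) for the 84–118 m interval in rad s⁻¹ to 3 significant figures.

ΔT = -13.4 K, ΔS = +0.16 psu (deep − shallow).
Δρ/ρ₀ = −αΔT + βΔS = 3.35 × 10⁻³ + 1.28 × 10⁻⁴ = 3.478 × 10⁻³, so Δρ ≈ 3.568 kg m⁻³.
N² = (g/ρ₀)·Δρ/Δz = g·(Δρ/ρ₀)/Δz = 9.8 × 3.478 × 10⁻³ / 34 = 1.0025 × 10⁻³ s⁻².
N = √(1.0025 × 10⁻³) = 0.031662 rad s⁻¹ ≈ 0.0317 rad s⁻¹.

0.0317 rad s⁻¹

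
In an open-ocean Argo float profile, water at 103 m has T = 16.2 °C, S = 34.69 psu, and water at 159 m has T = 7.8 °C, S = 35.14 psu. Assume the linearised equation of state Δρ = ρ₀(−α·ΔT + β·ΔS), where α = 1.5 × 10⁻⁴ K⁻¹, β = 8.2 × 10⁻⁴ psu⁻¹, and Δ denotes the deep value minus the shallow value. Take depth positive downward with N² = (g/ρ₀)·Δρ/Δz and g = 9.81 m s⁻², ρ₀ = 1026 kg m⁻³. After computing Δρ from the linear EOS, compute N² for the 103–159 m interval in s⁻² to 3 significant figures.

2.85 × 10⁻⁴ s⁻²

ΔT = -8.4 K, ΔS = +0.45 psu (deep − shallow).
Δρ/ρ₀ = −αΔT + βΔS = 1.26 × 10⁻³ + 3.69 × 10⁻⁴ = 1.629 × 10⁻³, so Δρ ≈ 1.671 kg m⁻³.
N² = (g/ρ₀)·Δρ/Δz = g·(Δρ/ρ₀)/Δz = 9.81 × 1.629 × 10⁻³ / 56 = 2.8537 × 10⁻⁴ s⁻² ≈ 2.85 × 10⁻⁴ s⁻².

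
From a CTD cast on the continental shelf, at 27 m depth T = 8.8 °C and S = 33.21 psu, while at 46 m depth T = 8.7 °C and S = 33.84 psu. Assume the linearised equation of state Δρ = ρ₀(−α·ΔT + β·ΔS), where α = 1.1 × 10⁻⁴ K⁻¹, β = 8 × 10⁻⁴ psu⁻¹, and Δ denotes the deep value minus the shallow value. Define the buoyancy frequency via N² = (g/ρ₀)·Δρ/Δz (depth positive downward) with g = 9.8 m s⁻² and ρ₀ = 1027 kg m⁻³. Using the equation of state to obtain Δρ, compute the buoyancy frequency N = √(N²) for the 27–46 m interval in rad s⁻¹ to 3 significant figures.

ΔT = -0.1 K, ΔS = +0.63 psu (deep − shallow).
Δρ/ρ₀ = −αΔT + βΔS = 1.10 × 10⁻⁵ + 5.04 × 10⁻⁴ = 5.15 × 10⁻⁴, so Δρ ≈ 0.5289 kg m⁻³.
N² = (g/ρ₀)·Δρ/Δz = g·(Δρ/ρ₀)/Δz = 9.8 × 5.15 × 10⁻⁴ / 19 = 2.6563 × 10⁻⁴ s⁻².
N = √(2.6563 × 10⁻⁴) = 0.016298 rad s⁻¹ ≈ 0.0163 rad s⁻¹.

0.0163 rad s⁻¹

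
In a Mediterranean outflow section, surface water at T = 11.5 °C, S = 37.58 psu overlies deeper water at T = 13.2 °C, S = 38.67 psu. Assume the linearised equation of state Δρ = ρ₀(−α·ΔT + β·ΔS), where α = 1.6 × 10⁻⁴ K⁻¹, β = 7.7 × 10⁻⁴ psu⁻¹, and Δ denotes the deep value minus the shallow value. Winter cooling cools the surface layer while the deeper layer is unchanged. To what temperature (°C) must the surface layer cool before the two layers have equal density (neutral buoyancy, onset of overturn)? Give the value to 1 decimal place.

8.0 °C

Neutral buoyancy requires Δρ = 0, i.e. −α(T_deep − T_surf′) + β(S_deep − S_surf) = 0.
T_surf′ = T_deep − (β/α)·ΔS = 13.2 − (7.7 × 10⁻⁴/1.6 × 10⁻⁴)·(+1.09) = 7.954 °C.
Cooling required: 11.5 − (7.954) = 3.546 °C.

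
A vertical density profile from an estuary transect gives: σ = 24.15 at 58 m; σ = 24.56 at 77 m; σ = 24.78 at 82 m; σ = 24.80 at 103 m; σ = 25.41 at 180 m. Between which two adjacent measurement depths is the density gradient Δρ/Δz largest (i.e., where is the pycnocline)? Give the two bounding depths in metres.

77–82 m

Compute the density gradient over each adjacent pair:
  58–77 m: Δρ/Δz = 0.41/19 = 0.022 kg m⁻⁴
  77–82 m: Δρ/Δz = 0.22/5 = 0.044 kg m⁻⁴
  82–103 m: Δρ/Δz = 0.02/21 = 9.5 × 10⁻⁴ kg m⁻⁴
  103–180 m: Δρ/Δz = 0.61/77 = 7.9 × 10⁻³ kg m⁻⁴
The largest gradient is in the 77–82 m interval — the pycnocline.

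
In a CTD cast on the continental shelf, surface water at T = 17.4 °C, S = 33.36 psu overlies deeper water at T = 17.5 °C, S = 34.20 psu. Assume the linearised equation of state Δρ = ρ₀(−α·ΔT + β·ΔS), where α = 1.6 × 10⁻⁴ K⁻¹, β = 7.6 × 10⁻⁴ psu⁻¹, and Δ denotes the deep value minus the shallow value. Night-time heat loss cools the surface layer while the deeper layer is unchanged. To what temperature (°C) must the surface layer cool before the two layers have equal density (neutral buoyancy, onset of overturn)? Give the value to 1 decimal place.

Neutral buoyancy requires Δρ = 0, i.e. −α(T_deep − T_surf′) + β(S_deep − S_surf) = 0.
T_surf′ = T_deep − (β/α)·ΔS = 17.5 − (7.6 × 10⁻⁴/1.6 × 10⁻⁴)·(+0.84) = 13.510 °C.
Cooling required: 17.4 − (13.510) = 3.890 °C.

13.5 °C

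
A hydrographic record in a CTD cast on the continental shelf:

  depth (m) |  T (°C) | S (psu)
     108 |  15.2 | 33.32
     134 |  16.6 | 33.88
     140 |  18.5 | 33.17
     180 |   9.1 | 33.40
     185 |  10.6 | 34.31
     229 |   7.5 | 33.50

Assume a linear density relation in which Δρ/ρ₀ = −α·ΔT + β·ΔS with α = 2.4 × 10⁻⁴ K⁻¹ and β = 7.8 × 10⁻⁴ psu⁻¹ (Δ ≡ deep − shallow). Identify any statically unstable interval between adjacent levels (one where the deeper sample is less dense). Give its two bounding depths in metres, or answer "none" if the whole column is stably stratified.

Evaluate Δρ/ρ₀ = −αΔT + βΔS across each adjacent pair:
  108–134 m: −αΔT+βΔS = −(2.4 × 10⁻⁴)(+1.4)+(7.8 × 10⁻⁴)(+0.56) = 1.0 × 10⁻⁴ → stable
  134–140 m: −αΔT+βΔS = −(2.4 × 10⁻⁴)(+1.9)+(7.8 × 10⁻⁴)(-0.71) = -1.0 × 10⁻³ → UNSTABLE
  140–180 m: −αΔT+βΔS = −(2.4 × 10⁻⁴)(-9.4)+(7.8 × 10⁻⁴)(+0.23) = 2.4 × 10⁻³ → stable
  180–185 m: −αΔT+βΔS = −(2.4 × 10⁻⁴)(+1.5)+(7.8 × 10⁻⁴)(+0.91) = 3.5 × 10⁻⁴ → stable
  185–229 m: −αΔT+βΔS = −(2.4 × 10⁻⁴)(-3.1)+(7.8 × 10⁻⁴)(-0.81) = 1.1 × 10⁻⁴ → stable
The 134–140 m interval has Δρ < 0: lighter water underlies denser water.

134–140 m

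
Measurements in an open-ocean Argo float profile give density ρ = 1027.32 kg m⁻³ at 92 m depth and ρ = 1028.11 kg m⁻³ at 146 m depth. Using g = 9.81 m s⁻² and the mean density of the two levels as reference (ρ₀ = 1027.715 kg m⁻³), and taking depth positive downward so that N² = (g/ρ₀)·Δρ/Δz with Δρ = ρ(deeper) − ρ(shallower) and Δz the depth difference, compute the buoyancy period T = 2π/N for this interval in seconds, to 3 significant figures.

532 s

Δρ = 1028.11 − 1027.32 = 0.79 kg m⁻³ over Δz = 146 − 92 = 54 m.
N² = (9.81/1027.715) × (0.79/54) = 1.3965 × 10⁻⁴ s⁻².
N = √(1.3965 × 10⁻⁴) = 0.011817 rad s⁻¹, so T = 2π/N = 531.71 s ≈ 532 s.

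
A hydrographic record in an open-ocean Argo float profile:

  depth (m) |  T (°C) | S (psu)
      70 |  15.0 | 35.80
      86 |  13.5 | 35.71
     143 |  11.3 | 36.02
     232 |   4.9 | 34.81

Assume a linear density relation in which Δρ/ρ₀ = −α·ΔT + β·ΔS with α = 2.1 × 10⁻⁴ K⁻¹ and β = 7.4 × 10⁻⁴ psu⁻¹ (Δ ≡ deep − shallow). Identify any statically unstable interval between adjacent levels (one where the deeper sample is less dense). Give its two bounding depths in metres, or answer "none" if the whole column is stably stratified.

none

Evaluate Δρ/ρ₀ = −αΔT + βΔS across each adjacent pair:
  70–86 m: −αΔT+βΔS = −(2.1 × 10⁻⁴)(-1.5)+(7.4 × 10⁻⁴)(-0.09) = 2.5 × 10⁻⁴ → stable
  86–143 m: −αΔT+βΔS = −(2.1 × 10⁻⁴)(-2.2)+(7.4 × 10⁻⁴)(+0.31) = 6.9 × 10⁻⁴ → stable
  143–232 m: −αΔT+βΔS = −(2.1 × 10⁻⁴)(-6.4)+(7.4 × 10⁻⁴)(-1.21) = 4.5 × 10⁻⁴ → stable
Every interval has Δρ > 0: the column is stably stratified throughout.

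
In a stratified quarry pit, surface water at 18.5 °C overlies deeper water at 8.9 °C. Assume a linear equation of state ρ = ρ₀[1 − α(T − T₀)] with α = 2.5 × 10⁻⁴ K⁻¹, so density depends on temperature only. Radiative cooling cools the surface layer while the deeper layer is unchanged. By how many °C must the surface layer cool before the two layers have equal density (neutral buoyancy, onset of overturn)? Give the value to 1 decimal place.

9.6 °C

With temperature the only control, equal density requires T_surf′ = T_deep.
T_surf′ = 8.9 °C.
Cooling required: 18.5 − 8.9 = 9.6 °C.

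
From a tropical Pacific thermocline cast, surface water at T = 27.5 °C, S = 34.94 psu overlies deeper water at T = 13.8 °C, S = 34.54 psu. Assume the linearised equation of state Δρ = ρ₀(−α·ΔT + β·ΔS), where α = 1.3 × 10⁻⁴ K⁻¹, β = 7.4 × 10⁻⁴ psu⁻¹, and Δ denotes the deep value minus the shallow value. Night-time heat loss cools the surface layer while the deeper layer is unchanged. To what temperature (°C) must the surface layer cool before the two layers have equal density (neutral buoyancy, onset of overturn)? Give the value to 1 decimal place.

Neutral buoyancy requires Δρ = 0, i.e. −α(T_deep − T_surf′) + β(S_deep − S_surf) = 0.
T_surf′ = T_deep − (β/α)·ΔS = 13.8 − (7.4 × 10⁻⁴/1.3 × 10⁻⁴)·(-0.40) = 16.077 °C.
Cooling required: 27.5 − (16.077) = 11.423 °C.

16.1 °C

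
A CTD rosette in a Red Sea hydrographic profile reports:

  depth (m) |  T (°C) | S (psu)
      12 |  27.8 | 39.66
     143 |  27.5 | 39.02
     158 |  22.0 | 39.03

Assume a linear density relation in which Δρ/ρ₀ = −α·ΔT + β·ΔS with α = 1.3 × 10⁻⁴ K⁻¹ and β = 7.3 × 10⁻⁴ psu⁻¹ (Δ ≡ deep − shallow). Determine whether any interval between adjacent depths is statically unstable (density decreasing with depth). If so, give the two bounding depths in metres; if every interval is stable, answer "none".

12–143 m

Evaluate Δρ/ρ₀ = −αΔT + βΔS across each adjacent pair:
  12–143 m: −αΔT+βΔS = −(1.3 × 10⁻⁴)(-0.3)+(7.3 × 10⁻⁴)(-0.64) = -4.3 × 10⁻⁴ → UNSTABLE
  143–158 m: −αΔT+βΔS = −(1.3 × 10⁻⁴)(-5.5)+(7.3 × 10⁻⁴)(+0.01) = 7.2 × 10⁻⁴ → stable
The 12–143 m interval has Δρ < 0: lighter water underlies denser water.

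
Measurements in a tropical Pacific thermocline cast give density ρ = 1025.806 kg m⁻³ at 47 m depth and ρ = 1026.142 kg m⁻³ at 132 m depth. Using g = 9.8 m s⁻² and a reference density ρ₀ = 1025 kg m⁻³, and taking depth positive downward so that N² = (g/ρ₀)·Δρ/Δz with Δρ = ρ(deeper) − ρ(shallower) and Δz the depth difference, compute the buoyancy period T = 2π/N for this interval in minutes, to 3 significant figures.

17.0 min

Δρ = 1026.142 − 1025.806 = 0.336 kg m⁻³ over Δz = 132 − 47 = 85 m.
N² = (9.8/1025) × (0.336/85) = 3.7794 × 10⁻⁵ s⁻².
N = √(3.7794 × 10⁻⁵) = 6.1477 × 10⁻³ rad s⁻¹, so T = 2π/N = 1.0220 × 10³ s = 17.033 min ≈ 17.0 min.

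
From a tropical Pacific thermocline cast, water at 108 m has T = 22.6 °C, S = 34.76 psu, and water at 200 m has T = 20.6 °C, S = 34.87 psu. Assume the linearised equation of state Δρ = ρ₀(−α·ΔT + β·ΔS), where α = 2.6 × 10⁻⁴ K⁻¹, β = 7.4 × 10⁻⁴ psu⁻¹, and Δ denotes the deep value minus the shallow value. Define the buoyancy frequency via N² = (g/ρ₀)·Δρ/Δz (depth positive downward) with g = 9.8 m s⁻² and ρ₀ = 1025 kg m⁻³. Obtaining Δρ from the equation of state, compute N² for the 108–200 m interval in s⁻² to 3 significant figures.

ΔT = -2.0 K, ΔS = +0.11 psu (deep − shallow).
Δρ/ρ₀ = −αΔT + βΔS = 5.20 × 10⁻⁴ + 8.14 × 10⁻⁵ = 6.014 × 10⁻⁴, so Δρ ≈ 0.6164 kg m⁻³.
N² = (g/ρ₀)·Δρ/Δz = g·(Δρ/ρ₀)/Δz = 9.8 × 6.014 × 10⁻⁴ / 92 = 6.4062 × 10⁻⁵ s⁻² ≈ 6.41 × 10⁻⁵ s⁻².

6.41 × 10⁻⁵ s⁻²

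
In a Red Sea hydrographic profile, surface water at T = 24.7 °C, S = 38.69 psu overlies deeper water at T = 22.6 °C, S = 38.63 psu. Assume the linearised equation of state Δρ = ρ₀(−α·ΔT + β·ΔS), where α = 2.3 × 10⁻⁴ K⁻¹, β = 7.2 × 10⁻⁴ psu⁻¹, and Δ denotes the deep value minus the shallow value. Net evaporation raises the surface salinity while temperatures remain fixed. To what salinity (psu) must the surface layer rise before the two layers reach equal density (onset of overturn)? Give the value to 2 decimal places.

Neutral buoyancy requires −α(T_deep − T_surf) + β(S_deep − S_surf′) = 0.
S_surf′ = S_deep − (α/β)·ΔT = 38.63 − (2.3 × 10⁻⁴/7.2 × 10⁻⁴)·(-2.1) = 39.3008 psu.
Increase required: 39.3008 − 38.69 = 0.6108 psu.

39.30 psu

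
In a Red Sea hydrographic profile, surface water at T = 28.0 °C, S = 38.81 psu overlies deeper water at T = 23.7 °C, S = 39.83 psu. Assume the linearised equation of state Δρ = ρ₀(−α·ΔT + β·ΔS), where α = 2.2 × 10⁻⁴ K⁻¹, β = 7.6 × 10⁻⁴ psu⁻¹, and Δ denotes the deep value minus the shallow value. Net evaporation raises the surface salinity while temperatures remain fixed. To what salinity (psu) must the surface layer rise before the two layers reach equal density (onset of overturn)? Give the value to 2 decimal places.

Neutral buoyancy requires −α(T_deep − T_surf) + β(S_deep − S_surf′) = 0.
S_surf′ = S_deep − (α/β)·ΔT = 39.83 − (2.2 × 10⁻⁴/7.6 × 10⁻⁴)·(-4.3) = 41.0747 psu.
Increase required: 41.0747 − 38.81 = 2.2647 psu.

41.07 psu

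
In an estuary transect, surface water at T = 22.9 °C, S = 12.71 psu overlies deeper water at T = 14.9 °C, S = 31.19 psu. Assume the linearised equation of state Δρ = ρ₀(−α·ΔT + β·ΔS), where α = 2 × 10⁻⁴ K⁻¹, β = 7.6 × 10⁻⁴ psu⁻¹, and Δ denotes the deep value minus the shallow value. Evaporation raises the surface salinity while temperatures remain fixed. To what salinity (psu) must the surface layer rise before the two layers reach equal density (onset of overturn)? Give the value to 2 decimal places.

33.30 psu

Neutral buoyancy requires −α(T_deep − T_surf) + β(S_deep − S_surf′) = 0.
S_surf′ = S_deep − (α/β)·ΔT = 31.19 − (2 × 10⁻⁴/7.6 × 10⁻⁴)·(-8.0) = 33.2953 psu.
Increase required: 33.2953 − 12.71 = 20.5853 psu.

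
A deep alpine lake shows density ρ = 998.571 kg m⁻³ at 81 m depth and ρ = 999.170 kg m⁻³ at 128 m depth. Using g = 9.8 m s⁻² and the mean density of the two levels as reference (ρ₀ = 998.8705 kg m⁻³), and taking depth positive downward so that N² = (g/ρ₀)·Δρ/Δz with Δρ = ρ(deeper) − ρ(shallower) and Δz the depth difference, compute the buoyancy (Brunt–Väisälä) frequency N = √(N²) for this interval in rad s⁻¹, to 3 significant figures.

0.0112 rad s⁻¹

Δρ = 999.170 − 998.571 = 0.599 kg m⁻³ over Δz = 128 − 81 = 47 m.
N² = (9.8/998.8705) × (0.599/47) = 1.2504 × 10⁻⁴ s⁻².
N = √(1.2504 × 10⁻⁴) = 0.011182 rad s⁻¹ ≈ 0.0112 rad s⁻¹.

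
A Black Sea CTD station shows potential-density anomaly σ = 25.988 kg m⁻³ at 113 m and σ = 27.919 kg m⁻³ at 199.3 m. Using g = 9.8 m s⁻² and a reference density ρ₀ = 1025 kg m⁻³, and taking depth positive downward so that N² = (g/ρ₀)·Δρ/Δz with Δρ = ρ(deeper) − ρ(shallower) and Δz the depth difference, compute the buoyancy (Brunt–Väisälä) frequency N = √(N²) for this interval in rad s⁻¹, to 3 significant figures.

Δρ = 1027.919 − 1025.988 = 1.931 kg m⁻³ over Δz = 199.3 − 113 = 86.3 m.
N² = (9.8/1025) × (1.931/86.3) = 2.1393 × 10⁻⁴ s⁻².
N = √(2.1393 × 10⁻⁴) = 0.014626 rad s⁻¹ ≈ 0.0146 rad s⁻¹.
A positive N² confirms static stability across the interval.

0.0146 rad s⁻¹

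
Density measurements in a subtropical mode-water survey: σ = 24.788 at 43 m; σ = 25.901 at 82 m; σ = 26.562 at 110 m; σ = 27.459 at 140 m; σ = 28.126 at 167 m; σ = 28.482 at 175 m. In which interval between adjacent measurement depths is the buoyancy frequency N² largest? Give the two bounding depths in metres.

167–175 m

Compute the density gradient over each adjacent pair:
  43–82 m: Δρ/Δz = 1.113/39 = 0.029 kg m⁻⁴
  82–110 m: Δρ/Δz = 0.661/28 = 0.024 kg m⁻⁴
  110–140 m: Δρ/Δz = 0.897/30 = 0.030 kg m⁻⁴
  140–167 m: Δρ/Δz = 0.667/27 = 0.025 kg m⁻⁴
  167–175 m: Δρ/Δz = 0.356/8 = 0.044 kg m⁻⁴
The largest gradient is in the 167–175 m interval — the pycnocline.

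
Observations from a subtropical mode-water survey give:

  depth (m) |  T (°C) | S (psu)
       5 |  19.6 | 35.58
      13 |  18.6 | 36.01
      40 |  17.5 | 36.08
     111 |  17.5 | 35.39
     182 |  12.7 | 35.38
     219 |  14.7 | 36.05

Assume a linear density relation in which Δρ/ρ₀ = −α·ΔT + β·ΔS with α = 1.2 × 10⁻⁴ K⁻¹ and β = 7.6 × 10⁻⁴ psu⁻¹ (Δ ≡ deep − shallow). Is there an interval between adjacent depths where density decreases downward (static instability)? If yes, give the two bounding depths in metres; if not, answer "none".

Evaluate Δρ/ρ₀ = −αΔT + βΔS across each adjacent pair:
  5–13 m: −αΔT+βΔS = −(1.2 × 10⁻⁴)(-1.0)+(7.6 × 10⁻⁴)(+0.43) = 4.5 × 10⁻⁴ → stable
  13–40 m: −αΔT+βΔS = −(1.2 × 10⁻⁴)(-1.1)+(7.6 × 10⁻⁴)(+0.07) = 1.9 × 10⁻⁴ → stable
  40–111 m: −αΔT+βΔS = −(1.2 × 10⁻⁴)(+0.0)+(7.6 × 10⁻⁴)(-0.69) = -5.2 × 10⁻⁴ → UNSTABLE
  111–182 m: −αΔT+βΔS = −(1.2 × 10⁻⁴)(-4.8)+(7.6 × 10⁻⁴)(-0.01) = 5.7 × 10⁻⁴ → stable
  182–219 m: −αΔT+βΔS = −(1.2 × 10⁻⁴)(+2.0)+(7.6 × 10⁻⁴)(+0.67) = 2.7 × 10⁻⁴ → stable
The 40–111 m interval has Δρ < 0: lighter water underlies denser water.

40–111 m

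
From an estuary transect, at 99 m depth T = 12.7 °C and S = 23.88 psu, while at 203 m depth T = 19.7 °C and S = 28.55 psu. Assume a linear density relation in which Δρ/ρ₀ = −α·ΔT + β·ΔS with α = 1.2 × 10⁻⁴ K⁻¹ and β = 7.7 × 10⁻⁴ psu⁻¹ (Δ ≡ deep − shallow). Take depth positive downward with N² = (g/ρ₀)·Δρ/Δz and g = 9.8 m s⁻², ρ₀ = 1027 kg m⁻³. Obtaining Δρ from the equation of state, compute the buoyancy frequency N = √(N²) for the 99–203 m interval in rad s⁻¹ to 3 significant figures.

0.0161 rad s⁻¹

ΔT = +7.0 K, ΔS = +4.67 psu (deep − shallow).
Δρ/ρ₀ = −αΔT + βΔS = -8.40 × 10⁻⁴ + 3.5959 × 10⁻³ = 2.7559 × 10⁻³, so Δρ ≈ 2.830 kg m⁻³.
N² = (g/ρ₀)·Δρ/Δz = g·(Δρ/ρ₀)/Δz = 9.8 × 2.7559 × 10⁻³ / 104 = 2.5969 × 10⁻⁴ s⁻².
N = √(2.5969 × 10⁻⁴) = 0.016115 rad s⁻¹ ≈ 0.0161 rad s⁻¹.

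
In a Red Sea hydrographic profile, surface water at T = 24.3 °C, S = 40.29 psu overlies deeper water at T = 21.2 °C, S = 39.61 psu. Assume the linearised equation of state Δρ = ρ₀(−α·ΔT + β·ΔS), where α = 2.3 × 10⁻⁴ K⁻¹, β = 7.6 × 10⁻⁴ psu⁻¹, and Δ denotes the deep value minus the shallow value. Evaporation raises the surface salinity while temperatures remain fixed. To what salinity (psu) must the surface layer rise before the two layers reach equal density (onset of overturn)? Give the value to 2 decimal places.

40.55 psu

Neutral buoyancy requires −α(T_deep − T_surf) + β(S_deep − S_surf′) = 0.
S_surf′ = S_deep − (α/β)·ΔT = 39.61 − (2.3 × 10⁻⁴/7.6 × 10⁻⁴)·(-3.1) = 40.5482 psu.
Increase required: 40.5482 − 40.29 = 0.2582 psu.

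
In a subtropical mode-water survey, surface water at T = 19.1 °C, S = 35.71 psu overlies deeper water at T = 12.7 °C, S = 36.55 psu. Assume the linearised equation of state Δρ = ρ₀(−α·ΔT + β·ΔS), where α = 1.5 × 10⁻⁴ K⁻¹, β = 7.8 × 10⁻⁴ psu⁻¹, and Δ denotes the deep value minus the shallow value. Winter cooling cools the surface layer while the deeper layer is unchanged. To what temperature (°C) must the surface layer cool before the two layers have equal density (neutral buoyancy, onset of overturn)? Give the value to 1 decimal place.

Neutral buoyancy requires Δρ = 0, i.e. −α(T_deep − T_surf′) + β(S_deep − S_surf) = 0.
T_surf′ = T_deep − (β/α)·ΔS = 12.7 − (7.8 × 10⁻⁴/1.5 × 10⁻⁴)·(+0.84) = 8.332 °C.
Cooling required: 19.1 − (8.332) = 10.768 °C.

8.3 °C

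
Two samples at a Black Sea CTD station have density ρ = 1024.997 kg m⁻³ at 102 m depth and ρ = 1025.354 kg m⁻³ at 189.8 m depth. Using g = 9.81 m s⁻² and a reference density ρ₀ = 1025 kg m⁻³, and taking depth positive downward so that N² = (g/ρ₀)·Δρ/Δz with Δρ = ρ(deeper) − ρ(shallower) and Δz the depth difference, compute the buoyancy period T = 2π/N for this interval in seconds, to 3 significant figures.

1.01 × 10³ s

Δρ = 1025.354 − 1024.997 = 0.357 kg m⁻³ over Δz = 189.8 − 102 = 87.8 m.
N² = (9.81/1025) × (0.357/87.8) = 3.8915 × 10⁻⁵ s⁻².
N = √(3.8915 × 10⁻⁵) = 6.2382 × 10⁻³ rad s⁻¹, so T = 2π/N = 1.0072 × 10³ s ≈ 1.01 × 10³ s.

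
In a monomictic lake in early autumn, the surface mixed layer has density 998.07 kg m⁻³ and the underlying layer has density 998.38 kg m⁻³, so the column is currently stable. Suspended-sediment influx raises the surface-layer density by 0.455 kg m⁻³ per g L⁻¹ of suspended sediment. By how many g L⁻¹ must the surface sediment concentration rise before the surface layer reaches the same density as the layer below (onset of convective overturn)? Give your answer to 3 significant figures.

0.681 g L⁻¹

Density deficit of the surface layer: 998.38 − 998.07 = 0.31 kg m⁻³.
Required change = 0.31 / 0.455 = 0.681 g L⁻¹.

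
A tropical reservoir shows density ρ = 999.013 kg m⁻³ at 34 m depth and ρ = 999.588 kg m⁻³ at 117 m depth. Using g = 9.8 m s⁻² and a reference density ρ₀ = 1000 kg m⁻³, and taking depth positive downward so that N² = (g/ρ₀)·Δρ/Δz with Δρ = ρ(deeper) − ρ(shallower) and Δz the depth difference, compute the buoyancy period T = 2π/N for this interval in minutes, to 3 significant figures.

12.7 min

Δρ = 999.588 − 999.013 = 0.575 kg m⁻³ over Δz = 117 − 34 = 83 m.
N² = (9.8/1000) × (0.575/83) = 6.7892 × 10⁻⁵ s⁻².
N = √(6.7892 × 10⁻⁵) = 8.2397 × 10⁻³ rad s⁻¹, so T = 2π/N = 762.55 s = 12.709 min ≈ 12.7 min.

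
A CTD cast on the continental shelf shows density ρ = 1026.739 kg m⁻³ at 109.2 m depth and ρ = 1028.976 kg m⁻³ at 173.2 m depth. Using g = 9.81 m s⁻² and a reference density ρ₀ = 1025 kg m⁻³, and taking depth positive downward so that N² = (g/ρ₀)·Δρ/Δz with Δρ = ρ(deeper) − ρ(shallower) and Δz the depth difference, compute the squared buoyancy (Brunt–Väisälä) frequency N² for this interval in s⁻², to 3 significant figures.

3.35 × 10⁻⁴ s⁻²

Δρ = 1028.976 − 1026.739 = 2.237 kg m⁻³ over Δz = 173.2 − 109.2 = 64 m.
N² = (9.81/1025) × (2.237/64) = 3.3453 × 10⁻⁴ s⁻² ≈ 3.35 × 10⁻⁴ s⁻².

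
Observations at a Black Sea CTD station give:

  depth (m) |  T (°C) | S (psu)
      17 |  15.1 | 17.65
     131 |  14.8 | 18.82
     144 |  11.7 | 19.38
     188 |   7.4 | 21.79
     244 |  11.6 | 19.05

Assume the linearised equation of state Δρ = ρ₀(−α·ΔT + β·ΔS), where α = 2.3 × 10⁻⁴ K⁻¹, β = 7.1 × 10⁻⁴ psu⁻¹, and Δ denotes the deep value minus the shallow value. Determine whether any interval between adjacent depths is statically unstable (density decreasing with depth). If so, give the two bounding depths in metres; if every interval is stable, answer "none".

188–244 m

Evaluate Δρ/ρ₀ = −αΔT + βΔS across each adjacent pair:
  17–131 m: −αΔT+βΔS = −(2.3 × 10⁻⁴)(-0.3)+(7.1 × 10⁻⁴)(+1.17) = 9.0 × 10⁻⁴ → stable
  131–144 m: −αΔT+βΔS = −(2.3 × 10⁻⁴)(-3.1)+(7.1 × 10⁻⁴)(+0.56) = 1.1 × 10⁻³ → stable
  144–188 m: −αΔT+βΔS = −(2.3 × 10⁻⁴)(-4.3)+(7.1 × 10⁻⁴)(+2.41) = 2.7 × 10⁻³ → stable
  188–244 m: −αΔT+βΔS = −(2.3 × 10⁻⁴)(+4.2)+(7.1 × 10⁻⁴)(-2.74) = -2.9 × 10⁻³ → UNSTABLE
The 188–244 m interval has Δρ < 0: lighter water underlies denser water.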